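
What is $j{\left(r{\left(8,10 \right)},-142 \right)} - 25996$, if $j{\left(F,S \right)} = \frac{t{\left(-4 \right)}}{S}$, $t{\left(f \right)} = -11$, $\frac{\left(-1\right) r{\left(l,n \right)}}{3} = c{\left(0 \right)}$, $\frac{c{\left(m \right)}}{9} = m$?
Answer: $- \frac{3691421}{142} \approx -25996.0$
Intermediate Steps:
$c{\left(m \right)} = 9 m$
$r{\left(l,n \right)} = 0$ ($r{\left(l,n \right)} = - 3 \cdot 9 \cdot 0 = \left(-3\right) 0 = 0$)
$j{\left(F,S \right)} = - \frac{11}{S}$
$j{\left(r{\left(8,10 \right)},-142 \right)} - 25996 = - \frac{11}{-142} - 25996 = \left(-11\right) \left(- \frac{1}{142}\right) - 25996 = \frac{11}{142} - 25996 = - \frac{3691421}{142}$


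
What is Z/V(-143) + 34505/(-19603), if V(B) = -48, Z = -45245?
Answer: 885281495/940944 ≈ 940.84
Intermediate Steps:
Z/V(-143) + 34505/(-19603) = -45245/(-48) + 34505/(-19603) = -45245*(-1/48) + 34505*(-1/19603) = 45245/48 - 34505/19603 = 885281495/940944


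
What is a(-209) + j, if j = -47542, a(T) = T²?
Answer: -3861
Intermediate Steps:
a(-209) + j = (-209)² - 47542 = 43681 - 47542 = -3861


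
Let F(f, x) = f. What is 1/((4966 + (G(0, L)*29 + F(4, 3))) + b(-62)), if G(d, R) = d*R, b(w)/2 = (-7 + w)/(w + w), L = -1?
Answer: 62/308209 ≈ 0.00020116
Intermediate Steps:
b(w) = (-7 + w)/w (b(w) = 2*((-7 + w)/(w + w)) = 2*((-7 + w)/((2*w))) = 2*((-7 + w)*(1/(2*w))) = 2*((-7 + w)/(2*w)) = (-7 + w)/w)
G(d, R) = R*d
1/((4966 + (G(0, L)*29 + F(4, 3))) + b(-62)) = 1/((4966 + (-1*0*29 + 4)) + (-7 - 62)/(-62)) = 1/((4966 + (0*29 + 4)) - 1/62*(-69)) = 1/((4966 + (0 + 4)) + 69/62) = 1/((4966 + 4) + 69/62) = 1/(4970 + 69/62) = 1/(308209/62) = 62/308209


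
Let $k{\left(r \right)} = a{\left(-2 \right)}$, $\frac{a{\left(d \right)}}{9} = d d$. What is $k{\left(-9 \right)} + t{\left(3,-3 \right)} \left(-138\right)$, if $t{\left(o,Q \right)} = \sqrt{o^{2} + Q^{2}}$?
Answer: $36 - 414 \sqrt{2} \approx -549.48$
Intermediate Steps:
$a{\left(d \right)} = 9 d^{2}$ ($a{\left(d \right)} = 9 d d = 9 d^{2}$)
$k{\left(r \right)} = 36$ ($k{\left(r \right)} = 9 \left(-2\right)^{2} = 9 \cdot 4 = 36$)
$t{\left(o,Q \right)} = \sqrt{Q^{2} + o^{2}}$
$k{\left(-9 \right)} + t{\left(3,-3 \right)} \left(-138\right) = 36 + \sqrt{\left(-3\right)^{2} + 3^{2}} \left(-138\right) = 36 + \sqrt{9 + 9} \left(-138\right) = 36 + \sqrt{18} \left(-138\right) = 36 + 3 \sqrt{2} \left(-138\right) = 36 - 414 \sqrt{2}$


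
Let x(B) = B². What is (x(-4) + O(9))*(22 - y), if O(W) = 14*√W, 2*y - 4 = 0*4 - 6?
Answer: 1334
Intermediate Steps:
y = -1 (y = 2 + (0*4 - 6)/2 = 2 + (0 - 6)/2 = 2 + (½)*(-6) = 2 - 3 = -1)
(x(-4) + O(9))*(22 - y) = ((-4)² + 14*√9)*(22 - 1*(-1)) = (16 + 14*3)*(22 + 1) = (16 + 42)*23 = 58*23 = 1334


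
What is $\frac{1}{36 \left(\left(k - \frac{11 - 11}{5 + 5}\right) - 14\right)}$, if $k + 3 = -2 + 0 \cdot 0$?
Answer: $- \frac{1}{684} \approx -0.001462$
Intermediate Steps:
$k = -5$ ($k = -3 + \left(-2 + 0 \cdot 0\right) = -3 + \left(-2 + 0\right) = -3 - 2 = -5$)
$\frac{1}{36 \left(\left(k - \frac{11 - 11}{5 + 5}\right) - 14\right)} = \frac{1}{36 \left(\left(-5 - \frac{11 - 11}{5 + 5}\right) - 14\right)} = \frac{1}{36 \left(\left(-5 - \frac{0}{10}\right) - 14\right)} = \frac{1}{36 \left(\left(-5 - 0 \cdot \frac{1}{10}\right) - 14\right)} = \frac{1}{36 \left(\left(-5 - 0\right) - 14\right)} = \frac{1}{36 \left(\left(-5 + 0\right) - 14\right)} = \frac{1}{36 \left(-5 - 14\right)} = \frac{1}{36 \left(-19\right)} = \frac{1}{-684} = - \frac{1}{684}$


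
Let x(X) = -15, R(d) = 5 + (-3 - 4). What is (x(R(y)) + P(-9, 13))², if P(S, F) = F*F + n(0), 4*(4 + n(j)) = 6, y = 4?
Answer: 91809/4 ≈ 22952.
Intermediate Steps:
n(j) = -5/2 (n(j) = -4 + (¼)*6 = -4 + 3/2 = -5/2)
R(d) = -2 (R(d) = 5 - 7 = -2)
P(S, F) = -5/2 + F² (P(S, F) = F*F - 5/2 = F² - 5/2 = -5/2 + F²)
(x(R(y)) + P(-9, 13))² = (-15 + (-5/2 + 13²))² = (-15 + (-5/2 + 169))² = (-15 + 333/2)² = (303/2)² = 91809/4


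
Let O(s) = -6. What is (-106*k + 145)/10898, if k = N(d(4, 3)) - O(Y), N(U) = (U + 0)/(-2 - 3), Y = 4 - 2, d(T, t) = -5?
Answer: -597/10898 ≈ -0.054781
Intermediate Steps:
Y = 2
N(U) = -U/5 (N(U) = U/(-5) = U*(-⅕) = -U/5)
k = 7 (k = -⅕*(-5) - 1*(-6) = 1 + 6 = 7)
(-106*k + 145)/10898 = (-106*7 + 145)/10898 = (-742 + 145)*(1/10898) = -597*1/10898 = -597/10898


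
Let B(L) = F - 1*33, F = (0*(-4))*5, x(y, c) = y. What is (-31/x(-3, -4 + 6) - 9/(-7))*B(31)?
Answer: -2684/7 ≈ -383.43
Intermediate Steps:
F = 0 (F = 0*5 = 0)
B(L) = -33 (B(L) = 0 - 1*33 = 0 - 33 = -33)
(-31/x(-3, -4 + 6) - 9/(-7))*B(31) = (-31/(-3) - 9/(-7))*(-33) = (-31*(-⅓) - 9*(-⅐))*(-33) = (31/3 + 9/7)*(-33) = (244/21)*(-33) = -2684/7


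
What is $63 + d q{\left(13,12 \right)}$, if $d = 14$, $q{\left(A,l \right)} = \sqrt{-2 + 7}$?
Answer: $63 + 14 \sqrt{5} \approx 94.305$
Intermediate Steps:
$q{\left(A,l \right)} = \sqrt{5}$
$63 + d q{\left(13,12 \right)} = 63 + 14 \sqrt{5}$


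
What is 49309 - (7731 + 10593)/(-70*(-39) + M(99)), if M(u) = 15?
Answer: 15037209/305 ≈ 49302.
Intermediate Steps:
49309 - (7731 + 10593)/(-70*(-39) + M(99)) = 49309 - (7731 + 10593)/(-70*(-39) + 15) = 49309 - 18324/(2730 + 15) = 49309 - 18324/2745 = 49309 - 1*2036/305 = 49309 - 2036/305 = 15037209/305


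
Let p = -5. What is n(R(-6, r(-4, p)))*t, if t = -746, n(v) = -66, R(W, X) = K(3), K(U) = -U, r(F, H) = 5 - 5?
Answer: 49236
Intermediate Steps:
r(F, H) = 0
R(W, X) = -3 (R(W, X) = -1*3 = -3)
n(R(-6, r(-4, p)))*t = -66*(-746) = 49236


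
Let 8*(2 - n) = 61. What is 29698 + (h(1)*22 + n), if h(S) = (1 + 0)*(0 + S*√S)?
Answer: 237715/8 ≈ 29714.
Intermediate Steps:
n = -45/8 (n = 2 - ⅛*61 = 2 - 61/8 = -45/8 ≈ -5.6250)
h(S) = S^(3/2) (h(S) = 1*(0 + S^(3/2)) = 1*S^(3/2) = S^(3/2))
29698 + (h(1)*22 + n) = 29698 + (1^(3/2)*22 - 45/8) = 29698 + (1*22 - 45/8) = 29698 + (22 - 45/8) = 29698 + 131/8 = 237715/8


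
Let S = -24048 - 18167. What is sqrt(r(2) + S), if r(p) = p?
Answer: I*sqrt(42213) ≈ 205.46*I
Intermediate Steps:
S = -42215
sqrt(r(2) + S) = sqrt(2 - 42215) = sqrt(-42213) = I*sqrt(42213)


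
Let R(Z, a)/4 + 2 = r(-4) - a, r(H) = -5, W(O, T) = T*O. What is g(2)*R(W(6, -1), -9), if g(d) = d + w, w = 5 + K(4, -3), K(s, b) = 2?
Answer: 72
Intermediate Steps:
W(O, T) = O*T
w = 7 (w = 5 + 2 = 7)
g(d) = 7 + d (g(d) = d + 7 = 7 + d)
R(Z, a) = -28 - 4*a (R(Z, a) = -8 + 4*(-5 - a) = -8 + (-20 - 4*a) = -28 - 4*a)
g(2)*R(W(6, -1), -9) = (7 + 2)*(-28 - 4*(-9)) = 9*(-28 + 36) = 9*8 = 72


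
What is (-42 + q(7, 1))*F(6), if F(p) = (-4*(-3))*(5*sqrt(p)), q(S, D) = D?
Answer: -2460*sqrt(6) ≈ -6025.7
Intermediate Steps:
F(p) = 60*sqrt(p) (F(p) = 12*(5*sqrt(p)) = 60*sqrt(p))
(-42 + q(7, 1))*F(6) = (-42 + 1)*(60*sqrt(6)) = -2460*sqrt(6)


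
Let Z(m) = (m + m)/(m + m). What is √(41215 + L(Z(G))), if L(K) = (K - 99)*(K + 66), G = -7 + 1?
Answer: √34649 ≈ 186.14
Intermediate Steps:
G = -6
Z(m) = 1 (Z(m) = (2*m)/((2*m)) = (2*m)*(1/(2*m)) = 1)
L(K) = (-99 + K)*(66 + K)
√(41215 + L(Z(G))) = √(41215 + (-6534 + 1² - 33*1)) = √(41215 + (-6534 + 1 - 33)) = √(41215 - 6566) = √34649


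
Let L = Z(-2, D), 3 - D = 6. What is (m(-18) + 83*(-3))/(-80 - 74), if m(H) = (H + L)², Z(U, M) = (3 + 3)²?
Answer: -75/154 ≈ -0.48701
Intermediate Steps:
D = -3 (D = 3 - 1*6 = 3 - 6 = -3)
Z(U, M) = 36 (Z(U, M) = 6² = 36)
L = 36
m(H) = (36 + H)² (m(H) = (H + 36)² = (36 + H)²)
(m(-18) + 83*(-3))/(-80 - 74) = ((36 - 18)² + 83*(-3))/(-80 - 74) = (18² - 249)/(-154) = (324 - 249)*(-1/154) = 75*(-1/154) = -75/154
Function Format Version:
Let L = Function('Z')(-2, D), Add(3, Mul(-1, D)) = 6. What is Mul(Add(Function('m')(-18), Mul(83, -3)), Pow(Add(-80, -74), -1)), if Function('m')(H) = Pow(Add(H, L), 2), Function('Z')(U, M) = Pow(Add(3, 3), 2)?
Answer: Rational(-75, 154) ≈ -0.48701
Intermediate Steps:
D = -3 (D = Add(3, Mul(-1, 6)) = Add(3, -6) = -3)
Function('Z')(U, M) = 36 (Function('Z')(U, M) = Pow(6, 2) = 36)
L = 36
Function('m')(H) = Pow(Add(36, H), 2) (Function('m')(H) = Pow(Add(H, 36), 2) = Pow(Add(36, H), 2))
Mul(Add(Function('m')(-18), Mul(83, -3)), Pow(Add(-80, -74), -1)) = Mul(Add(Pow(Add(36, -18), 2), Mul(83, -3)), Pow(Add(-80, -74), -1)) = Mul(Add(Pow(18, 2), -249), Pow(-154, -1)) = Mul(Add(324, -249), Rational(-1, 154)) = Mul(75, Rational(-1, 154)) = Rational(-75, 154)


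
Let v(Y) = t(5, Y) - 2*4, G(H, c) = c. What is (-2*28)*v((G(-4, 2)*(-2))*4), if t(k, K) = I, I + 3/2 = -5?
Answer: 812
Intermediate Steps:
I = -13/2 (I = -3/2 - 5 = -13/2 ≈ -6.5000)
t(k, K) = -13/2
v(Y) = -29/2 (v(Y) = -13/2 - 2*4 = -13/2 - 8 = -29/2)
(-2*28)*v((G(-4, 2)*(-2))*4) = -2*28*(-29/2) = -56*(-29/2) = 812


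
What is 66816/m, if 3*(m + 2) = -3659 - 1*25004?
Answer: -200448/28669 ≈ -6.9918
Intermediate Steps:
m = -28669/3 (m = -2 + (-3659 - 1*25004)/3 = -2 + (-3659 - 25004)/3 = -2 + (⅓)*(-28663) = -2 - 28663/3 = -28669/3 ≈ -9556.3)
66816/m = 66816/(-28669/3) = 66816*(-3/28669) = -200448/28669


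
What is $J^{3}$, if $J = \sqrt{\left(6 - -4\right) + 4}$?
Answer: $14 \sqrt{14} \approx 52.383$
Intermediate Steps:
$J = \sqrt{14}$ ($J = \sqrt{\left(6 + 4\right) + 4} = \sqrt{10 + 4} = \sqrt{14} \approx 3.7417$)
$J^{3} = \left(\sqrt{14}\right)^{3} = 14 \sqrt{14}$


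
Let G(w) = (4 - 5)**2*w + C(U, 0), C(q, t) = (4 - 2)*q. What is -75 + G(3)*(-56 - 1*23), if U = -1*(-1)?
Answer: -470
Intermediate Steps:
U = 1
C(q, t) = 2*q
G(w) = 2 + w (G(w) = (4 - 5)**2*w + 2*1 = (-1)**2*w + 2 = 1*w + 2 = w + 2 = 2 + w)
-75 + G(3)*(-56 - 1*23) = -75 + (2 + 3)*(-56 - 1*23) = -75 + 5*(-56 - 23) = -75 + 5*(-79) = -75 - 395 = -470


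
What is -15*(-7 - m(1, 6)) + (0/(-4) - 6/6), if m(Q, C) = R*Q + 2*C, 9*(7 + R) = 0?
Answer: 179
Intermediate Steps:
R = -7 (R = -7 + (⅑)*0 = -7 + 0 = -7)
m(Q, C) = -7*Q + 2*C
-15*(-7 - m(1, 6)) + (0/(-4) - 6/6) = -15*(-7 - (-7*1 + 2*6)) + (0/(-4) - 6/6) = -15*(-7 - (-7 + 12)) + (0*(-¼) - 6*⅙) = -15*(-7 - 1*5) + (0 - 1) = -15*(-7 - 5) - 1 = -15*(-12) - 1 = 180 - 1 = 179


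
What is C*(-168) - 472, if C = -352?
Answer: 58664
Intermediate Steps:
C*(-168) - 472 = -352*(-168) - 472 = 59136 - 472 = 58664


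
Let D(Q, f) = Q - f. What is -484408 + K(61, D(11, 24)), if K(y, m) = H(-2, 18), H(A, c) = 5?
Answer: -484403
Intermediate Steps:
K(y, m) = 5
-484408 + K(61, D(11, 24)) = -484408 + 5 = -484403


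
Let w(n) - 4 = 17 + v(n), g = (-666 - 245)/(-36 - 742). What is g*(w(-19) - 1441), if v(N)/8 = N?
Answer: -716046/389 ≈ -1840.7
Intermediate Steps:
v(N) = 8*N
g = 911/778 (g = -911/(-778) = -911*(-1/778) = 911/778 ≈ 1.1710)
w(n) = 21 + 8*n (w(n) = 4 + (17 + 8*n) = 21 + 8*n)
g*(w(-19) - 1441) = 911*((21 + 8*(-19)) - 1441)/778 = 911*((21 - 152) - 1441)/778 = 911*(-131 - 1441)/778 = (911/778)*(-1572) = -716046/389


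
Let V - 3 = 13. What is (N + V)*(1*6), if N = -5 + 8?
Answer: 114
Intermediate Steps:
V = 16 (V = 3 + 13 = 16)
N = 3
(N + V)*(1*6) = (3 + 16)*(1*6) = 19*6 = 114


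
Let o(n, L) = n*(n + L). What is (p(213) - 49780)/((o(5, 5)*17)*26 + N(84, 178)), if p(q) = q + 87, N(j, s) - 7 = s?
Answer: -9896/4457 ≈ -2.2203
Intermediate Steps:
N(j, s) = 7 + s
o(n, L) = n*(L + n)
p(q) = 87 + q
(p(213) - 49780)/((o(5, 5)*17)*26 + N(84, 178)) = ((87 + 213) - 49780)/(((5*(5 + 5))*17)*26 + (7 + 178)) = (300 - 49780)/(((5*10)*17)*26 + 185) = -49480/((50*17)*26 + 185) = -49480/(850*26 + 185) = -49480/(22100 + 185) = -49480/22285 = -49480*1/22285 = -9896/4457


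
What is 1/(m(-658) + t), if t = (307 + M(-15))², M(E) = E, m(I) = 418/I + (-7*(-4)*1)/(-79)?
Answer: 25991/2216070901 ≈ 1.1728e-5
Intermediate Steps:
m(I) = -28/79 + 418/I (m(I) = 418/I + (28*1)*(-1/79) = 418/I + 28*(-1/79) = 418/I - 28/79 = -28/79 + 418/I)
t = 85264 (t = (307 - 15)² = 292² = 85264)
1/(m(-658) + t) = 1/((-28/79 + 418/(-658)) + 85264) = 1/((-28/79 + 418*(-1/658)) + 85264) = 1/((-28/79 - 209/329) + 85264) = 1/(-25723/25991 + 85264) = 1/(2216070901/25991) = 25991/2216070901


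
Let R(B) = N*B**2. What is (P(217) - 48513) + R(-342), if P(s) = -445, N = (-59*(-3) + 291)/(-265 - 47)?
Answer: -224404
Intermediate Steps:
N = -3/2 (N = (177 + 291)/(-312) = 468*(-1/312) = -3/2 ≈ -1.5000)
R(B) = -3*B**2/2
(P(217) - 48513) + R(-342) = (-445 - 48513) - 3/2*(-342)**2 = -48958 - 3/2*116964 = -48958 - 175446 = -224404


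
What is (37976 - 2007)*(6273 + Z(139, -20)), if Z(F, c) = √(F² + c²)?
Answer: 225633537 + 35969*√19721 ≈ 2.3068e+8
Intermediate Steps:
(37976 - 2007)*(6273 + Z(139, -20)) = (37976 - 2007)*(6273 + √(139² + (-20)²)) = 35969*(6273 + √(19321 + 400)) = 35969*(6273 + √19721) = 225633537 + 35969*√19721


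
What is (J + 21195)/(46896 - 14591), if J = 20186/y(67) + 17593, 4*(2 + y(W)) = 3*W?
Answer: 7566828/6234865 ≈ 1.2136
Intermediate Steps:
y(W) = -2 + 3*W/4 (y(W) = -2 + (3*W)/4 = -2 + 3*W/4)
J = 3476193/193 (J = 20186/(-2 + (¾)*67) + 17593 = 20186/(-2 + 201/4) + 17593 = 20186/(193/4) + 17593 = 20186*(4/193) + 17593 = 80744/193 + 17593 = 3476193/193 ≈ 18011.)
(J + 21195)/(46896 - 14591) = (3476193/193 + 21195)/(46896 - 14591) = (7566828/193)/32305 = (7566828/193)*(1/32305) = 7566828/6234865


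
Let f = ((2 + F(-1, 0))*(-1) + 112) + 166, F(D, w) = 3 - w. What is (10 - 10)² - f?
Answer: -273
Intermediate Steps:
f = 273 (f = ((2 + (3 - 1*0))*(-1) + 112) + 166 = ((2 + (3 + 0))*(-1) + 112) + 166 = ((2 + 3)*(-1) + 112) + 166 = (5*(-1) + 112) + 166 = (-5 + 112) + 166 = 107 + 166 = 273)
(10 - 10)² - f = (10 - 10)² - 1*273 = 0² - 273 = 0 - 273 = -273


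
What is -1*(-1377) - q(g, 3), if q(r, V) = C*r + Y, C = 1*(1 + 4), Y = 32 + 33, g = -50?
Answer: 1562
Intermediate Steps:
Y = 65
C = 5 (C = 1*5 = 5)
q(r, V) = 65 + 5*r (q(r, V) = 5*r + 65 = 65 + 5*r)
-1*(-1377) - q(g, 3) = -1*(-1377) - (65 + 5*(-50)) = 1377 - (65 - 250) = 1377 - 1*(-185) = 1377 + 185 = 1562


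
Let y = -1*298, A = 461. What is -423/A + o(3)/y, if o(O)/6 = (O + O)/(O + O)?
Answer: -64410/68689 ≈ -0.93771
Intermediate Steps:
o(O) = 6 (o(O) = 6*((O + O)/(O + O)) = 6*((2*O)/((2*O))) = 6*((2*O)*(1/(2*O))) = 6*1 = 6)
y = -298
-423/A + o(3)/y = -423/461 + 6/(-298) = -423*1/461 + 6*(-1/298) = -423/461 - 3/149 = -64410/68689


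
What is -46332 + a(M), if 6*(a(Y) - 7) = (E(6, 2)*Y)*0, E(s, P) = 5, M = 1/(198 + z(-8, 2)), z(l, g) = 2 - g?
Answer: -46325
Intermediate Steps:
M = 1/198 (M = 1/(198 + (2 - 1*2)) = 1/(198 + (2 - 2)) = 1/(198 + 0) = 1/198 ≈ 0.0050505)
a(Y) = 7 (a(Y) = 7 + ((5*Y)*0)/6 = 7 + (⅙)*0 = 7 + 0 = 7)
-46332 + a(M) = -46332 + 7 = -46325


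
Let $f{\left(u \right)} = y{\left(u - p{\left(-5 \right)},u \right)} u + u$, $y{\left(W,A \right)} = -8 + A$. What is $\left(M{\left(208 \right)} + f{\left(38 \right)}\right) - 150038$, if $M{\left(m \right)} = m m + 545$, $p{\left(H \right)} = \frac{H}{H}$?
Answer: $-105051$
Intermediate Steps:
$p{\left(H \right)} = 1$
$M{\left(m \right)} = 545 + m^{2}$ ($M{\left(m \right)} = m^{2} + 545 = 545 + m^{2}$)
$f{\left(u \right)} = u + u \left(-8 + u\right)$ ($f{\left(u \right)} = \left(-8 + u\right) u + u = u \left(-8 + u\right) + u = u + u \left(-8 + u\right)$)
$\left(M{\left(208 \right)} + f{\left(38 \right)}\right) - 150038 = \left(\left(545 + 208^{2}\right) + 38 \left(-7 + 38\right)\right) - 150038 = \left(\left(545 + 43264\right) + 38 \cdot 31\right) - 150038 = \left(43809 + 1178\right) - 150038 = 44987 - 150038 = -105051$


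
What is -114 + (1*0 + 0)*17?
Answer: -114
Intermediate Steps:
-114 + (1*0 + 0)*17 = -114 + (0 + 0)*17 = -114 + 0*17 = -114 + 0 = -114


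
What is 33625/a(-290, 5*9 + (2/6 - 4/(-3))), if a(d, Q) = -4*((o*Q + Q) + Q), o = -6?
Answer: 20175/448 ≈ 45.034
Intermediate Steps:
a(d, Q) = 16*Q (a(d, Q) = -4*((-6*Q + Q) + Q) = -4*(-5*Q + Q) = -(-16)*Q = 16*Q)
33625/a(-290, 5*9 + (2/6 - 4/(-3))) = 33625/((16*(5*9 + (2/6 - 4/(-3))))) = 33625/((16*(45 + (2*(1/6) - 4*(-1/3))))) = 33625/((16*(45 + (1/3 + 4/3)))) = 33625/((16*(45 + 5/3))) = 33625/((16*(140/3))) = 33625/(2240/3) = 33625*(3/2240) = 20175/448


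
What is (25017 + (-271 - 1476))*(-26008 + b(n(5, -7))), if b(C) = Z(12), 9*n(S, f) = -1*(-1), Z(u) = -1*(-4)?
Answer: -605113080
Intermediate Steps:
Z(u) = 4
n(S, f) = 1/9 (n(S, f) = (-1*(-1))/9 = (1/9)*1 = 1/9)
b(C) = 4
(25017 + (-271 - 1476))*(-26008 + b(n(5, -7))) = (25017 + (-271 - 1476))*(-26008 + 4) = (25017 - 1747)*(-26004) = 23270*(-26004) = -605113080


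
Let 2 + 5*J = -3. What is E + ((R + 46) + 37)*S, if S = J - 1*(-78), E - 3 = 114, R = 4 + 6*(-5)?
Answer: 4506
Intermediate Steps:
R = -26 (R = 4 - 30 = -26)
J = -1 (J = -⅖ + (⅕)*(-3) = -⅖ - ⅗ = -1)
E = 117 (E = 3 + 114 = 117)
S = 77 (S = -1 - 1*(-78) = -1 + 78 = 77)
E + ((R + 46) + 37)*S = 117 + ((-26 + 46) + 37)*77 = 117 + (20 + 37)*77 = 117 + 57*77 = 117 + 4389 = 4506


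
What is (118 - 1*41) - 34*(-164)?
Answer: 5653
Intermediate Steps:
(118 - 1*41) - 34*(-164) = (118 - 41) + 5576 = 77 + 5576 = 5653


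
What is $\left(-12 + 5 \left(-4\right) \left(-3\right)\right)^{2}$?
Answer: $2304$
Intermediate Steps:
$\left(-12 + 5 \left(-4\right) \left(-3\right)\right)^{2} = \left(-12 - -60\right)^{2} = \left(-12 + 60\right)^{2} = 48^{2} = 2304$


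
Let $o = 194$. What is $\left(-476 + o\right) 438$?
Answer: $-123516$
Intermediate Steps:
$\left(-476 + o\right) 438 = \left(-476 + 194\right) 438 = \left(-282\right) 438 = -123516$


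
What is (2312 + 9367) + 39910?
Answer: 51589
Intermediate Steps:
(2312 + 9367) + 39910 = 11679 + 39910 = 51589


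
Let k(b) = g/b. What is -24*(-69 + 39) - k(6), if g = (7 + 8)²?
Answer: 1365/2 ≈ 682.50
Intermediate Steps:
g = 225 (g = 15² = 225)
k(b) = 225/b
-24*(-69 + 39) - k(6) = -24*(-69 + 39) - 225/6 = -24*(-30) - 225/6 = 720 - 1*75/2 = 720 - 75/2 = 1365/2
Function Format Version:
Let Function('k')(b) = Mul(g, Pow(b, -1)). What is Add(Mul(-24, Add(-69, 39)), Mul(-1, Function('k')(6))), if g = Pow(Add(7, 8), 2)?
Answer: Rational(1365, 2) ≈ 682.50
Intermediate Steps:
g = 225 (g = Pow(15, 2) = 225)
Function('k')(b) = Mul(225, Pow(b, -1))
Add(Mul(-24, Add(-69, 39)), Mul(-1, Function('k')(6))) = Add(Mul(-24, Add(-69, 39)), Mul(-1, Mul(225, Pow(6, -1)))) = Add(Mul(-24, -30), Mul(-1, Mul(225, Rational(1, 6)))) = Add(720, Mul(-1, Rational(75, 2))) = Add(720, Rational(-75, 2)) = Rational(1365, 2)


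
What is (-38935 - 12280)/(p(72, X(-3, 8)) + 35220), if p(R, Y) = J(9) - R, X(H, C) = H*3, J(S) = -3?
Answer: -10243/7029 ≈ -1.4572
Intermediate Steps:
X(H, C) = 3*H
p(R, Y) = -3 - R
(-38935 - 12280)/(p(72, X(-3, 8)) + 35220) = (-38935 - 12280)/((-3 - 1*72) + 35220) = -51215/((-3 - 72) + 35220) = -51215/(-75 + 35220) = -51215/35145 = -51215*1/35145 = -10243/7029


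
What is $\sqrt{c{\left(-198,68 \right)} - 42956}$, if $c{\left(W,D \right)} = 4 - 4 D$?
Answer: $2 i \sqrt{10806} \approx 207.9 i$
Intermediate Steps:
$\sqrt{c{\left(-198,68 \right)} - 42956} = \sqrt{\left(4 - 272\right) - 42956} = \sqrt{-268 - 42956} = \sqrt{-43224} = 2 i \sqrt{10806}$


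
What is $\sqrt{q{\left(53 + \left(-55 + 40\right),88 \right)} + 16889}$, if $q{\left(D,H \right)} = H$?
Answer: $\sqrt{16977} \approx 130.3$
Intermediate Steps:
$\sqrt{q{\left(53 + \left(-55 + 40\right),88 \right)} + 16889} = \sqrt{88 + 16889} = \sqrt{16977}$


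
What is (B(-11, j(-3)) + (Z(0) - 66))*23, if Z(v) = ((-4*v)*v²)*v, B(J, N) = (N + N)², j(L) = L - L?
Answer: -1518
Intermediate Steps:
j(L) = 0
B(J, N) = 4*N² (B(J, N) = (2*N)² = 4*N²)
Z(v) = -4*v⁴ (Z(v) = (-4*v³)*v = -4*v⁴)
(B(-11, j(-3)) + (Z(0) - 66))*23 = (4*0² + (-4*0⁴ - 66))*23 = (4*0 + (-4*0 - 66))*23 = (0 + (0 - 66))*23 = (0 - 66)*23 = -66*23 = -1518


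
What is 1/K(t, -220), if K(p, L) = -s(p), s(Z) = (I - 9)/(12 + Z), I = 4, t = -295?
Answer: -283/5 ≈ -56.600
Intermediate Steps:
s(Z) = -5/(12 + Z) (s(Z) = (4 - 9)/(12 + Z) = -5/(12 + Z))
K(p, L) = 5/(12 + p) (K(p, L) = -(-5)/(12 + p) = 5/(12 + p))
1/K(t, -220) = 1/(5/(12 - 295)) = 1/(5/(-283)) = 1/(5*(-1/283)) = 1/(-5/283) = -283/5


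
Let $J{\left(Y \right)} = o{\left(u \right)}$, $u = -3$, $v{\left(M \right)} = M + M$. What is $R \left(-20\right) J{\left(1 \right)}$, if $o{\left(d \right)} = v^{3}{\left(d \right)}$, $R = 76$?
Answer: $328320$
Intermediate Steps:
$v{\left(M \right)} = 2 M$
$o{\left(d \right)} = 8 d^{3}$ ($o{\left(d \right)} = \left(2 d\right)^{3} = 8 d^{3}$)
$J{\left(Y \right)} = -216$ ($J{\left(Y \right)} = 8 \left(-3\right)^{3} = 8 \left(-27\right) = -216$)
$R \left(-20\right) J{\left(1 \right)} = 76 \left(-20\right) \left(-216\right) = \left(-1520\right) \left(-216\right) = 328320$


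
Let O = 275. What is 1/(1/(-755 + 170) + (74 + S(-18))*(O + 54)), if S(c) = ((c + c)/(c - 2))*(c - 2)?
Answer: 585/7313669 ≈ 7.9987e-5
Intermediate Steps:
S(c) = 2*c (S(c) = ((2*c)/(-2 + c))*(-2 + c) = (2*c/(-2 + c))*(-2 + c) = 2*c)
1/(1/(-755 + 170) + (74 + S(-18))*(O + 54)) = 1/(1/(-755 + 170) + (74 + 2*(-18))*(275 + 54)) = 1/(1/(-585) + (74 - 36)*329) = 1/(-1/585 + 38*329) = 1/(-1/585 + 12502) = 1/(7313669/585) = 585/7313669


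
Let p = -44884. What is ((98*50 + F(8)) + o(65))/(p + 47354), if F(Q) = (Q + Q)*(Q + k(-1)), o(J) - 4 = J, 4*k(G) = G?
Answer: 5093/2470 ≈ 2.0619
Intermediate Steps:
k(G) = G/4
o(J) = 4 + J
F(Q) = 2*Q*(-¼ + Q) (F(Q) = (Q + Q)*(Q + (¼)*(-1)) = (2*Q)*(Q - ¼) = (2*Q)*(-¼ + Q) = 2*Q*(-¼ + Q))
((98*50 + F(8)) + o(65))/(p + 47354) = ((98*50 + (½)*8*(-1 + 4*8)) + (4 + 65))/(-44884 + 47354) = ((4900 + (½)*8*(-1 + 32)) + 69)/2470 = ((4900 + (½)*8*31) + 69)*(1/2470) = ((4900 + 124) + 69)*(1/2470) = (5024 + 69)*(1/2470) = 5093*(1/2470) = 5093/2470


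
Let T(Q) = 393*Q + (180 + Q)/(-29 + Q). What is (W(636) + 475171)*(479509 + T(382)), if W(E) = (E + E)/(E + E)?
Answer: 105612544590324/353 ≈ 2.9919e+11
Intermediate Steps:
W(E) = 1 (W(E) = (2*E)/((2*E)) = (2*E)*(1/(2*E)) = 1)
T(Q) = 393*Q + (180 + Q)/(-29 + Q)
(W(636) + 475171)*(479509 + T(382)) = (1 + 475171)*(479509 + (180 - 11396*382 + 393*382**2)/(-29 + 382)) = 475172*(479509 + (180 - 4353272 + 393*145924)/353) = 475172*(479509 + (180 - 4353272 + 57348132)/353) = 475172*(479509 + (1/353)*52995040) = 475172*(479509 + 52995040/353) = 475172*(222261717/353) = 105612544590324/353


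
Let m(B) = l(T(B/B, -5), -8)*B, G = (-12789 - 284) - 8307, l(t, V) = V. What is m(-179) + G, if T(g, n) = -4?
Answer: -19948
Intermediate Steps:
G = -21380 (G = -13073 - 8307 = -21380)
m(B) = -8*B
m(-179) + G = -8*(-179) - 21380 = 1432 - 21380 = -19948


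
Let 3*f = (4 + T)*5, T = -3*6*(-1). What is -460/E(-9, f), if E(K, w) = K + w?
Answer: -1380/83 ≈ -16.626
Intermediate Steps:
T = 18 (T = -18*(-1) = 18)
f = 110/3 (f = ((4 + 18)*5)/3 = (22*5)/3 = (⅓)*110 = 110/3 ≈ 36.667)
-460/E(-9, f) = -460/(-9 + 110/3) = -460/83/3 = -460*3/83 = -1380/83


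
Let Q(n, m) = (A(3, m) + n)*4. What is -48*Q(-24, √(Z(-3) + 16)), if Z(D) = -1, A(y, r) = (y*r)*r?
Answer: -4032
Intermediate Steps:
A(y, r) = y*r² (A(y, r) = (r*y)*r = y*r²)
Q(n, m) = 4*n + 12*m² (Q(n, m) = (3*m² + n)*4 = (n + 3*m²)*4 = 4*n + 12*m²)
-48*Q(-24, √(Z(-3) + 16)) = -48*(4*(-24) + 12*(√(-1 + 16))²) = -48*(-96 + 12*(√15)²) = -48*(-96 + 12*15) = -48*(-96 + 180) = -48*84 = -4032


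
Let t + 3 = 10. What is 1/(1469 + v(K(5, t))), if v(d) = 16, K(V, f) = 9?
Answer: 1/1485 ≈ 0.00067340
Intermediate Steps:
t = 7 (t = -3 + 10 = 7)
1/(1469 + v(K(5, t))) = 1/(1469 + 16) = 1/1485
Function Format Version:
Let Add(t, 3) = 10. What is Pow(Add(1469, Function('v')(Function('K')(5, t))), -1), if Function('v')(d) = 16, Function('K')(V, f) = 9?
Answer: Rational(1, 1485) ≈ 0.00067340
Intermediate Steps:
t = 7 (t = Add(-3, 10) = 7)
Pow(Add(1469, Function('v')(Function('K')(5, t))), -1) = Pow(Add(1469, 16), -1) = Pow(1485, -1) = Rational(1, 1485)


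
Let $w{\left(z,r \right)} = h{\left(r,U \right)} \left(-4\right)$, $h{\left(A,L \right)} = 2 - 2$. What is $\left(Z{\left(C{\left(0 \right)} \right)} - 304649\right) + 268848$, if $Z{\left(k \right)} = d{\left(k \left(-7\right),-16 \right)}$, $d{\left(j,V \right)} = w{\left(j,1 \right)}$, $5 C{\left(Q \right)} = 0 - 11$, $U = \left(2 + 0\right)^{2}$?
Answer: $-35801$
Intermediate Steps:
$U = 4$ ($U = 2^{2} = 4$)
$h{\left(A,L \right)} = 0$ ($h{\left(A,L \right)} = 2 - 2 = 0$)
$w{\left(z,r \right)} = 0$ ($w{\left(z,r \right)} = 0 \left(-4\right) = 0$)
$C{\left(Q \right)} = - \frac{11}{5}$ ($C{\left(Q \right)} = \frac{0 - 11}{5} = \frac{1}{5} \left(-11\right) = - \frac{11}{5}$)
$d{\left(j,V \right)} = 0$
$Z{\left(k \right)} = 0$
$\left(Z{\left(C{\left(0 \right)} \right)} - 304649\right) + 268848 = \left(0 - 304649\right) + 268848 = -304649 + 268848 = -35801$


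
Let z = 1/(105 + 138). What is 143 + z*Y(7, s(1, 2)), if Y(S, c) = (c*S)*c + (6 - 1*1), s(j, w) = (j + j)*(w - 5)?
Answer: 35006/243 ≈ 144.06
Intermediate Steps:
s(j, w) = 2*j*(-5 + w) (s(j, w) = (2*j)*(-5 + w) = 2*j*(-5 + w))
Y(S, c) = 5 + S*c² (Y(S, c) = (S*c)*c + (6 - 1) = S*c² + 5 = 5 + S*c²)
z = 1/243 ≈ 0.0041152
143 + z*Y(7, s(1, 2)) = 143 + (5 + 7*(2*1*(-5 + 2))²)/243 = 143 + (5 + 7*(2*1*(-3))²)/243 = 143 + (5 + 7*(-6)²)/243 = 143 + (5 + 7*36)/243 = 143 + (5 + 252)/243 = 143 + (1/243)*257 = 143 + 257/243 = 35006/243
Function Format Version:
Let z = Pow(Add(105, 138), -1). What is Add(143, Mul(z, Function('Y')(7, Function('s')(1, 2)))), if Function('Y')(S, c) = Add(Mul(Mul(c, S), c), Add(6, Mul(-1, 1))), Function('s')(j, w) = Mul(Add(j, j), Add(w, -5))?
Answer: Rational(35006, 243) ≈ 144.06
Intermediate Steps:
Function('s')(j, w) = Mul(2, j, Add(-5, w)) (Function('s')(j, w) = Mul(Mul(2, j), Add(-5, w)) = Mul(2, j, Add(-5, w)))
Function('Y')(S, c) = Add(5, Mul(S, Pow(c, 2))) (Function('Y')(S, c) = Add(Mul(Mul(S, c), c), Add(6, -1)) = Add(Mul(S, Pow(c, 2)), 5) = Add(5, Mul(S, Pow(c, 2))))
z = Rational(1, 243) (z = Pow(243, -1) = Rational(1, 243) ≈ 0.0041152)
Add(143, Mul(z, Function('Y')(7, Function('s')(1, 2)))) = Add(143, Mul(Rational(1, 243), Add(5, Mul(7, Pow(Mul(2, 1, Add(-5, 2)), 2))))) = Add(143, Mul(Rational(1, 243), Add(5, Mul(7, Pow(Mul(2, 1, -3), 2))))) = Add(143, Mul(Rational(1, 243), Add(5, Mul(7, Pow(-6, 2))))) = Add(143, Mul(Rational(1, 243), Add(5, Mul(7, 36)))) = Add(143, Mul(Rational(1, 243), Add(5, 252))) = Add(143, Mul(Rational(1, 243), 257)) = Add(143, Rational(257, 243)) = Rational(35006, 243)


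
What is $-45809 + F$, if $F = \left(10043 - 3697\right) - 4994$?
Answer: $-44457$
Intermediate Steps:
$F = 1352$ ($F = 6346 - 4994 = 1352$)
$-45809 + F = -45809 + 1352 = -44457$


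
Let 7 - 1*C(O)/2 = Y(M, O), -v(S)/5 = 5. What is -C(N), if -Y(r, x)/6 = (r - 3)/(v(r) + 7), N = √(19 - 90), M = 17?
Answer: -14/3 ≈ -4.6667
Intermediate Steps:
N = I*√71 (N = √(-71) = I*√71 ≈ 8.4261*I)
v(S) = -25 (v(S) = -5*5 = -25)
Y(r, x) = -1 + r/3 (Y(r, x) = -6*(r - 3)/(-25 + 7) = -6*(-3 + r)/(-18) = -6*(-3 + r)*(-1)/18 = -6*(⅙ - r/18) = -1 + r/3)
C(O) = 14/3 (C(O) = 14 - 2*(-1 + (⅓)*17) = 14 - 2*(-1 + 17/3) = 14 - 2*14/3 = 14 - 28/3 = 14/3)
-C(N) = -1*14/3 = -14/3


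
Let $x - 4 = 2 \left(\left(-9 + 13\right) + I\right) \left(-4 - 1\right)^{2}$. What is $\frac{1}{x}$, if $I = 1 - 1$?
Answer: $\frac{1}{204} \approx 0.004902$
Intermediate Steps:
$I = 0$ ($I = 1 - 1 = 0$)
$x = 204$ ($x = 4 + 2 \left(\left(-9 + 13\right) + 0\right) \left(-4 - 1\right)^{2} = 4 + 2 \left(4 + 0\right) \left(-5\right)^{2} = 4 + 2 \cdot 4 \cdot 25 = 4 + 8 \cdot 25 = 4 + 200 = 204$)
$\frac{1}{x} = \frac{1}{204}$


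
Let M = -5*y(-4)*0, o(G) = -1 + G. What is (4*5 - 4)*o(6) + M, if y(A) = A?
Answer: 80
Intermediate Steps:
M = 0 (M = -5*(-4)*0 = 20*0 = 0)
(4*5 - 4)*o(6) + M = (4*5 - 4)*(-1 + 6) + 0 = (20 - 4)*5 + 0 = 16*5 + 0 = 80 + 0 = 80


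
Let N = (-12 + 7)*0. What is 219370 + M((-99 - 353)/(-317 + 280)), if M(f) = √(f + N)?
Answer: 219370 + 2*√4181/37 ≈ 2.1937e+5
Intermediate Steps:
N = 0 (N = -5*0 = 0)
M(f) = √f (M(f) = √(f + 0) = √f)
219370 + M((-99 - 353)/(-317 + 280)) = 219370 + √((-99 - 353)/(-317 + 280)) = 219370 + √(-452/(-37)) = 219370 + √(-452*(-1/37)) = 219370 + √(452/37) = 219370 + 2*√4181/37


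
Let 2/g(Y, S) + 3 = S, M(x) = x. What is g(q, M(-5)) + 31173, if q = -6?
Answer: 124691/4 ≈ 31173.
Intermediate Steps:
g(Y, S) = 2/(-3 + S)
g(q, M(-5)) + 31173 = 2/(-3 - 5) + 31173 = 2/(-8) + 31173 = 2*(-⅛) + 31173 = -¼ + 31173 = 124691/4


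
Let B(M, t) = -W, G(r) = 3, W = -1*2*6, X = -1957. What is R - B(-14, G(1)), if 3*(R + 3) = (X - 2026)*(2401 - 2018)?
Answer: -1525534/3 ≈ -5.0851e+5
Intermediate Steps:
W = -12 (W = -2*6 = -12)
B(M, t) = 12 (B(M, t) = -1*(-12) = 12)
R = -1525498/3 (R = -3 + ((-1957 - 2026)*(2401 - 2018))/3 = -3 + (-3983*383)/3 = -3 + (⅓)*(-1525489) = -3 - 1525489/3 = -1525498/3 ≈ -5.0850e+5)
R - B(-14, G(1)) = -1525498/3 - 1*12 = -1525498/3 - 12 = -1525534/3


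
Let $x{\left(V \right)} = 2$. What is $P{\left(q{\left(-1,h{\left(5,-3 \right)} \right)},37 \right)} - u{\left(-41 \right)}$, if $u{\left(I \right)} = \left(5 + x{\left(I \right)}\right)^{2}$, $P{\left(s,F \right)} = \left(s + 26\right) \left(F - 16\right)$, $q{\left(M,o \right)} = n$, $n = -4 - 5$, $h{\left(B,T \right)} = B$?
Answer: $308$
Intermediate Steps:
$n = -9$ ($n = -4 - 5 = -9$)
$q{\left(M,o \right)} = -9$
$P{\left(s,F \right)} = \left(-16 + F\right) \left(26 + s\right)$ ($P{\left(s,F \right)} = \left(26 + s\right) \left(-16 + F\right) = \left(-16 + F\right) \left(26 + s\right)$)
$u{\left(I \right)} = 49$ ($u{\left(I \right)} = \left(5 + 2\right)^{2} = 7^{2} = 49$)
$P{\left(q{\left(-1,h{\left(5,-3 \right)} \right)},37 \right)} - u{\left(-41 \right)} = \left(-416 - -144 + 26 \cdot 37 + 37 \left(-9\right)\right) - 49 = \left(-416 + 144 + 962 - 333\right) - 49 = 357 - 49 = 308$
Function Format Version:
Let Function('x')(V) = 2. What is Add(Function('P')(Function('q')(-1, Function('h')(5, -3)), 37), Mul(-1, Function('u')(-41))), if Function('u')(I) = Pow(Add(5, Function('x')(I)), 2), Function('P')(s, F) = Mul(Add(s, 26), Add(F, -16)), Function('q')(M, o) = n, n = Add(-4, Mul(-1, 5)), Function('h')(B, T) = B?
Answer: 308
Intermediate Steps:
n = -9 (n = Add(-4, -5) = -9)
Function('q')(M, o) = -9
Function('P')(s, F) = Mul(Add(-16, F), Add(26, s)) (Function('P')(s, F) = Mul(Add(26, s), Add(-16, F)) = Mul(Add(-16, F), Add(26, s)))
Function('u')(I) = 49 (Function('u')(I) = Pow(Add(5, 2), 2) = Pow(7, 2) = 49)
Add(Function('P')(Function('q')(-1, Function('h')(5, -3)), 37), Mul(-1, Function('u')(-41))) = Add(Add(-416, Mul(-16, -9), Mul(26, 37), Mul(37, -9)), Mul(-1, 49)) = Add(Add(-416, 144, 962, -333), -49) = Add(357, -49) = 308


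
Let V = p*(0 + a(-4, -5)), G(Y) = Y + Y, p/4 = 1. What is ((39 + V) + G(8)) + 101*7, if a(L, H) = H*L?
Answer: 842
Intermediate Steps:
p = 4 (p = 4*1 = 4)
G(Y) = 2*Y
V = 80 (V = 4*(0 - 5*(-4)) = 4*(0 + 20) = 4*20 = 80)
((39 + V) + G(8)) + 101*7 = ((39 + 80) + 2*8) + 101*7 = (119 + 16) + 707 = 135 + 707 = 842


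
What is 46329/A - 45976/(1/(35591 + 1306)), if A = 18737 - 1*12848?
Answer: -3329986999093/1963 ≈ -1.6964e+9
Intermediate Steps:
A = 5889 (A = 18737 - 12848 = 5889)
46329/A - 45976/(1/(35591 + 1306)) = 46329/5889 - 45976/(1/(35591 + 1306)) = 46329*(1/5889) - 45976/(1/36897) = 15443/1963 - 45976/1/36897 = 15443/1963 - 45976*36897 = 15443/1963 - 1696376472 = -3329986999093/1963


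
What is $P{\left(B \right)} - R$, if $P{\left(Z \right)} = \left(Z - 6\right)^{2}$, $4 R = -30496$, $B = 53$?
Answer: $9833$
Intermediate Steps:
$R = -7624$ ($R = \frac{1}{4} \left(-30496\right) = -7624$)
$P{\left(Z \right)} = \left(-6 + Z\right)^{2}$
$P{\left(B \right)} - R = \left(-6 + 53\right)^{2} - -7624 = 47^{2} + 7624 = 2209 + 7624 = 9833$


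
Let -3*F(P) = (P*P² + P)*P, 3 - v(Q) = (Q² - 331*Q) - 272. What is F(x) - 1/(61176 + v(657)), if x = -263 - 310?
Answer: -5488147199038889/152731 ≈ -3.5933e+10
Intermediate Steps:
x = -573
v(Q) = 275 - Q² + 331*Q (v(Q) = 3 - ((Q² - 331*Q) - 272) = 3 - (-272 + Q² - 331*Q) = 3 + (272 - Q² + 331*Q) = 275 - Q² + 331*Q)
F(P) = -P*(P + P³)/3 (F(P) = -(P*P² + P)*P/3 = -(P³ + P)*P/3 = -(P + P³)*P/3 = -P*(P + P³)/3)
F(x) - 1/(61176 + v(657)) = (⅓)*(-573)²*(-1 - 1*(-573)²) - 1/(61176 + (275 - 1*657² + 331*657)) = (⅓)*328329*(-1 - 1*328329) - 1/(61176 + (275 - 1*431649 + 217467)) = (⅓)*328329*(-1 - 328329) - 1/(61176 + (275 - 431649 + 217467)) = (⅓)*328329*(-328330) - 1/(61176 - 213907) = -35933420190 - 1/(-152731) = -35933420190 - 1*(-1/152731) = -35933420190 + 1/152731 = -5488147199038889/152731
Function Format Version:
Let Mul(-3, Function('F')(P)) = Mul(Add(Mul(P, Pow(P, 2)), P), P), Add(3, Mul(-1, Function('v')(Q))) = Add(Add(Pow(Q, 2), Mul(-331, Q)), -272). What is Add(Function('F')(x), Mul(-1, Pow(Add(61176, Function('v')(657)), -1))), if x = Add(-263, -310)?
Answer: Rational(-5488147199038889, 152731) ≈ -3.5933e+10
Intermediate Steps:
x = -573
Function('v')(Q) = Add(275, Mul(-1, Pow(Q, 2)), Mul(331, Q)) (Function('v')(Q) = Add(3, Mul(-1, Add(Add(Pow(Q, 2), Mul(-331, Q)), -272))) = Add(3, Mul(-1, Add(-272, Pow(Q, 2), Mul(-331, Q)))) = Add(3, Add(272, Mul(-1, Pow(Q, 2)), Mul(331, Q))) = Add(275, Mul(-1, Pow(Q, 2)), Mul(331, Q)))
Function('F')(P) = Mul(Rational(-1, 3), P, Add(P, Pow(P, 3))) (Function('F')(P) = Mul(Rational(-1, 3), Mul(Add(Mul(P, Pow(P, 2)), P), P)) = Mul(Rational(-1, 3), Mul(Add(Pow(P, 3), P), P)) = Mul(Rational(-1, 3), Mul(Add(P, Pow(P, 3)), P)) = Mul(Rational(-1, 3), Mul(P, Add(P, Pow(P, 3)))) = Mul(Rational(-1, 3), P, Add(P, Pow(P, 3))))
Add(Function('F')(x), Mul(-1, Pow(Add(61176, Function('v')(657)), -1))) = Add(Mul(Rational(1, 3), Pow(-573, 2), Add(-1, Mul(-1, Pow(-573, 2)))), Mul(-1, Pow(Add(61176, Add(275, Mul(-1, Pow(657, 2)), Mul(331, 657))), -1))) = Add(Mul(Rational(1, 3), 328329, Add(-1, Mul(-1, 328329))), Mul(-1, Pow(Add(61176, Add(275, Mul(-1, 431649), 217467)), -1))) = Add(Mul(Rational(1, 3), 328329, Add(-1, -328329)), Mul(-1, Pow(Add(61176, Add(275, -431649, 217467)), -1))) = Add(Mul(Rational(1, 3), 328329, -328330), Mul(-1, Pow(Add(61176, -213907), -1))) = Add(-35933420190, Mul(-1, Pow(-152731, -1))) = Add(-35933420190, Mul(-1, Rational(-1, 152731))) = Add(-35933420190, Rational(1, 152731)) = Rational(-5488147199038889, 152731)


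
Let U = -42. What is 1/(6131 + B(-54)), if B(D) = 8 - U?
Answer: 1/6181 ≈ 0.00016179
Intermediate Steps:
B(D) = 50 (B(D) = 8 - 1*(-42) = 8 + 42 = 50)
1/(6131 + B(-54)) = 1/(6131 + 50) = 1/6181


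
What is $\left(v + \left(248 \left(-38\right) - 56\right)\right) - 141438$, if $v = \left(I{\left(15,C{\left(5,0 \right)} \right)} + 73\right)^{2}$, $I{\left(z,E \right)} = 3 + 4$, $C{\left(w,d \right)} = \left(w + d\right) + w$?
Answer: $-144518$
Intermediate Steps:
$C{\left(w,d \right)} = d + 2 w$ ($C{\left(w,d \right)} = \left(d + w\right) + w = d + 2 w$)
$I{\left(z,E \right)} = 7$
$v = 6400$ ($v = \left(7 + 73\right)^{2} = 80^{2} = 6400$)
$\left(v + \left(248 \left(-38\right) - 56\right)\right) - 141438 = \left(6400 + \left(248 \left(-38\right) - 56\right)\right) - 141438 = \left(6400 - 9480\right) - 141438 = -3080 - 141438 = -144518$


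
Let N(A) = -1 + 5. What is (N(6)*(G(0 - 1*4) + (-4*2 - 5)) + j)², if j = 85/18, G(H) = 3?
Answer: 403225/324 ≈ 1244.5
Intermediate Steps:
N(A) = 4
j = 85/18 (j = 85*(1/18) = 85/18 ≈ 4.7222)
(N(6)*(G(0 - 1*4) + (-4*2 - 5)) + j)² = (4*(3 + (-4*2 - 5)) + 85/18)² = (4*(3 + (-8 - 5)) + 85/18)² = (4*(3 - 13) + 85/18)² = (4*(-10) + 85/18)² = (-40 + 85/18)² = (-635/18)² = 403225/324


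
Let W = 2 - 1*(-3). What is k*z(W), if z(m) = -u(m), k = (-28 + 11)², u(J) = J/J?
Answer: -289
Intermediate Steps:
u(J) = 1
W = 5 (W = 2 + 3 = 5)
k = 289 (k = (-17)² = 289)
z(m) = -1 (z(m) = -1*1 = -1)
k*z(W) = 289*(-1) = -289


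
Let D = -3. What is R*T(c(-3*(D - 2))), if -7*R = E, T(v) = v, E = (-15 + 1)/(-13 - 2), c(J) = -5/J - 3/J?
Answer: 16/225 ≈ 0.071111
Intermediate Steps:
c(J) = -8/J
E = 14/15 (E = -14/(-15) = -14*(-1/15) = 14/15 ≈ 0.93333)
R = -2/15 (R = -⅐*14/15 = -2/15 ≈ -0.13333)
R*T(c(-3*(D - 2))) = -(-16)/(15*((-3*(-3 - 2)))) = -(-16)/(15*((-3*(-5)))) = -(-16)/(15*15) = -2/15*(-8/15) = 16/225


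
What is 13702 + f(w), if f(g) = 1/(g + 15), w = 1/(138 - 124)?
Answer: 2891136/211 ≈ 13702.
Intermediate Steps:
w = 1/14 ≈ 0.071429
f(g) = 1/(15 + g)
13702 + f(w) = 13702 + 1/(15 + 1/14) = 13702 + 1/(211/14) = 13702 + 14/211 = 2891136/211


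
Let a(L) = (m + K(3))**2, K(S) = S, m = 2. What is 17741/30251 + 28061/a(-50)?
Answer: 849316836/756275 ≈ 1123.0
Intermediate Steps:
a(L) = 25 (a(L) = (2 + 3)**2 = 5**2 = 25)
17741/30251 + 28061/a(-50) = 17741/30251 + 28061/25 = 849316836/756275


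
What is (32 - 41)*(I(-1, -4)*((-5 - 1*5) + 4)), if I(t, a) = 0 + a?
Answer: -216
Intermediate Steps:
I(t, a) = a
(32 - 41)*(I(-1, -4)*((-5 - 1*5) + 4)) = (32 - 41)*(-4*((-5 - 1*5) + 4)) = -(-36)*((-5 - 5) + 4) = -(-36)*(-10 + 4) = -(-36)*(-6) = -9*24 = -216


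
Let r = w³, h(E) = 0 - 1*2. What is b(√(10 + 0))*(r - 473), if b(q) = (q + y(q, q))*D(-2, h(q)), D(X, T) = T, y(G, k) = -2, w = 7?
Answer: -520 + 260*√10 ≈ 302.19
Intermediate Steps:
h(E) = -2 (h(E) = 0 - 2 = -2)
b(q) = 4 - 2*q (b(q) = (q - 2)*(-2) = (-2 + q)*(-2) = 4 - 2*q)
r = 343 (r = 7³ = 343)
b(√(10 + 0))*(r - 473) = (4 - 2*√(10 + 0))*(343 - 473) = (4 - 2*√10)*(-130) = -520 + 260*√10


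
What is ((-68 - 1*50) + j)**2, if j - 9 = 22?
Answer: 7569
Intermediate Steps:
j = 31 (j = 9 + 22 = 31)
((-68 - 1*50) + j)**2 = ((-68 - 1*50) + 31)**2 = ((-68 - 50) + 31)**2 = (-118 + 31)**2 = (-87)**2 = 7569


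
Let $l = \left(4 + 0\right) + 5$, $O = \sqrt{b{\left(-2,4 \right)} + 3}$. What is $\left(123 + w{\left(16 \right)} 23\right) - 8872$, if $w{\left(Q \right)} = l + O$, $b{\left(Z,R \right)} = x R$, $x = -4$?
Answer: $-8542 + 23 i \sqrt{13} \approx -8542.0 + 82.928 i$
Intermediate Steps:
$b{\left(Z,R \right)} = - 4 R$
$O = i \sqrt{13}$ ($O = \sqrt{\left(-4\right) 4 + 3} = \sqrt{-16 + 3} = \sqrt{-13} = i \sqrt{13} \approx 3.6056 i$)
$l = 9$ ($l = 4 + 5 = 9$)
$w{\left(Q \right)} = 9 + i \sqrt{13}$
$\left(123 + w{\left(16 \right)} 23\right) - 8872 = \left(123 + \left(9 + i \sqrt{13}\right) 23\right) - 8872 = \left(123 + \left(207 + 23 i \sqrt{13}\right)\right) - 8872 = \left(330 + 23 i \sqrt{13}\right) - 8872 = -8542 + 23 i \sqrt{13}$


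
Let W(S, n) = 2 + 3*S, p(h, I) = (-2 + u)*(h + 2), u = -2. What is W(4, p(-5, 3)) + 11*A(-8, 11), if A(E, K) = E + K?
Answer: 47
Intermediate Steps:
p(h, I) = -8 - 4*h (p(h, I) = (-2 - 2)*(h + 2) = -4*(2 + h) = -8 - 4*h)
W(4, p(-5, 3)) + 11*A(-8, 11) = (2 + 3*4) + 11*(-8 + 11) = (2 + 12) + 11*3 = 14 + 33 = 47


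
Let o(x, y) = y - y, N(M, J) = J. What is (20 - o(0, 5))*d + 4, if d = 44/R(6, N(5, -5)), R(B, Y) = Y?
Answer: -172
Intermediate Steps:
d = -44/5 (d = 44/(-5) = 44*(-⅕) = -44/5 ≈ -8.8000)
o(x, y) = 0
(20 - o(0, 5))*d + 4 = (20 - 1*0)*(-44/5) + 4 = (20 + 0)*(-44/5) + 4 = 20*(-44/5) + 4 = -176 + 4 = -172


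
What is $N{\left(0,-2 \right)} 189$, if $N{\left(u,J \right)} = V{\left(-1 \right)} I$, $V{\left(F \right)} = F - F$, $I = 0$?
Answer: $0$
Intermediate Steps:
$V{\left(F \right)} = 0$
$N{\left(u,J \right)} = 0$ ($N{\left(u,J \right)} = 0 \cdot 0 = 0$)
$N{\left(0,-2 \right)} 189 = 0 \cdot 189 = 0$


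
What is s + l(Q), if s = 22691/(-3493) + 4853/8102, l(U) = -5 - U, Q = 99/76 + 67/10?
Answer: -101625137633/5377054340 ≈ -18.900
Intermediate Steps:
Q = 3041/380 (Q = 99*(1/76) + 67*(⅒) = 99/76 + 67/10 = 3041/380 ≈ 8.0026)
s = -166890953/28300286 (s = 22691*(-1/3493) + 4853*(1/8102) = -22691/3493 + 4853/8102 = -166890953/28300286 ≈ -5.8971)
s + l(Q) = -166890953/28300286 + (-5 - 1*3041/380) = -166890953/28300286 + (-5 - 3041/380) = -166890953/28300286 - 4941/380 = -101625137633/5377054340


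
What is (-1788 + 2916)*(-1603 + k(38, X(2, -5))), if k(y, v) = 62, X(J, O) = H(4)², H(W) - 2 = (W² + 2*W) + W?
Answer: -1738248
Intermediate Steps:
H(W) = 2 + W² + 3*W (H(W) = 2 + ((W² + 2*W) + W) = 2 + (W² + 3*W) = 2 + W² + 3*W)
X(J, O) = 900 (X(J, O) = (2 + 4² + 3*4)² = (2 + 16 + 12)² = 30² = 900)
(-1788 + 2916)*(-1603 + k(38, X(2, -5))) = (-1788 + 2916)*(-1603 + 62) = 1128*(-1541) = -1738248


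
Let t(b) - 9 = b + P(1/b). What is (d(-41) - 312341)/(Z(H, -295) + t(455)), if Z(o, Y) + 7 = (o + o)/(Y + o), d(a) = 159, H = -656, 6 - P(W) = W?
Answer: -67541356155/100469212 ≈ -672.26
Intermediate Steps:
P(W) = 6 - W
Z(o, Y) = -7 + 2*o/(Y + o) (Z(o, Y) = -7 + (o + o)/(Y + o) = -7 + (2*o)/(Y + o) = -7 + 2*o/(Y + o))
t(b) = 15 + b - 1/b (t(b) = 9 + (b + (6 - 1/b)) = 9 + (6 + b - 1/b) = 15 + b - 1/b)
(d(-41) - 312341)/(Z(H, -295) + t(455)) = (159 - 312341)/((-7*(-295) - 5*(-656))/(-295 - 656) + (15 + 455 - 1/455)) = -312182/((2065 + 3280)/(-951) + (15 + 455 - 1*1/455)) = -312182/(-1/951*5345 + (15 + 455 - 1/455)) = -312182/(-5345/951 + 213849/455) = -312182/200938424/432705 = -312182*432705/200938424 = -67541356155/100469212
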